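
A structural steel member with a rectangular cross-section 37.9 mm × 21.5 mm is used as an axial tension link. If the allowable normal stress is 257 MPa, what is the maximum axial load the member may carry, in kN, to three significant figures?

A = 814.9 mm².
P_max = σ_allow · A = 257 · 814.9 = 209400 N = 209.4 kN.

209 kN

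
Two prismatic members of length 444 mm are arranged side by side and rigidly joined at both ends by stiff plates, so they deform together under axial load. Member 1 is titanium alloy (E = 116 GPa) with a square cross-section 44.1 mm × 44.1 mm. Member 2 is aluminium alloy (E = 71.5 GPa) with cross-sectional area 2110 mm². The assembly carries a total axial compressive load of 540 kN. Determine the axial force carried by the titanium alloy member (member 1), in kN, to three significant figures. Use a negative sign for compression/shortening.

-324 kN

A_1 = 1945 mm².
Equal strain + equilibrium ⇒ each member carries load in proportion to AE: A₁E₁ = 225600000 N, A₂E₂ = 150900000 N, ΣAE = 376500000 N.
F₁ = P·A₁E₁/ΣAE = -540000·225600000/376500000 = -323600 N.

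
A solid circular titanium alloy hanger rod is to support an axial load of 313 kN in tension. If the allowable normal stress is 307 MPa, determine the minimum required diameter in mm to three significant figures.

36.0 mm

Required area A ≥ P/σ_allow = 313000/307 = 1020 mm².
For a solid circular section, d ≥ √(4A/π) = 36.03 mm.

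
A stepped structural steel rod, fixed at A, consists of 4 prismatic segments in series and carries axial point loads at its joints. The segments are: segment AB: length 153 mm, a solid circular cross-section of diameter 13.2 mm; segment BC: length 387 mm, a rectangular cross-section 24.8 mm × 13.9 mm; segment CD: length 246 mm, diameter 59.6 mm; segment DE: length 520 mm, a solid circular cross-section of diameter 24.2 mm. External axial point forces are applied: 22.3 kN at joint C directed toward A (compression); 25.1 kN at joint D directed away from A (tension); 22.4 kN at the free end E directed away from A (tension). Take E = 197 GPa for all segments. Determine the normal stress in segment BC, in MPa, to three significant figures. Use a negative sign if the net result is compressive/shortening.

73.1 MPa

Internal axial forces (sectioning from the free end, tension +): N_DE = 22.4 kN, N_CD = 47.5 kN, N_BC = 25.2 kN, N_AB = 25.2 kN.
A_BC = 344.7 mm².
σ_BC = N_BC/A_BC = 25200/344.7 = 73.1 MPa.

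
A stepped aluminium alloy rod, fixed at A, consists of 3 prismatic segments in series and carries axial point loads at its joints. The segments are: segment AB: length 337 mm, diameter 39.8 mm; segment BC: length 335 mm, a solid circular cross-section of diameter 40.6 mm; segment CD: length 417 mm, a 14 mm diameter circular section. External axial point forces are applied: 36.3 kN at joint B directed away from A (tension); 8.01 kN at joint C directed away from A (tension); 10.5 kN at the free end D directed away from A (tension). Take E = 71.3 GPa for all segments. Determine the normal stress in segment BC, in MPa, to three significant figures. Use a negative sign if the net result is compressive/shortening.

Internal axial forces (sectioning from the free end, tension +): N_CD = 10.5 kN, N_BC = 18.51 kN, N_AB = 54.81 kN.
A_BC = 1295 mm².
σ_BC = N_BC/A_BC = 18510/1295 = 14.3 MPa.

14.3 MPa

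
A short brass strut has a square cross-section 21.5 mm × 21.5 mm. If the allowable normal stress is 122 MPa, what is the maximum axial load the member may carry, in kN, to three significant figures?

A = 462.2 mm².
P_max = σ_allow · A = 122 · 462.2 = 56390 N = 56.39 kN.

56.4 kN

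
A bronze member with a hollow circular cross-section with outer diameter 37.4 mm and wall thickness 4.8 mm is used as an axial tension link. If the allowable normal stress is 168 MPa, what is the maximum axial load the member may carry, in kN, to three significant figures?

82.6 kN

A = 491.6 mm².
P_max = σ_allow · A = 168 · 491.6 = 82590 N = 82.59 kN.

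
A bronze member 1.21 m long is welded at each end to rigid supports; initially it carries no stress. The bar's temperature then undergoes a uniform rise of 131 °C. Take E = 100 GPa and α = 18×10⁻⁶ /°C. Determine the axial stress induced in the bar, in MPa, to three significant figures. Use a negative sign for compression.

-236 MPa

Free thermal expansion αLΔT = 18e-6 · 1210 · 131 = 2.853 mm.
The walls impose strain ε = −(2.853)/1210 = -2.3580e-03; σ = Eε = 100000 · -2.3580e-03 = -235.8 MPa.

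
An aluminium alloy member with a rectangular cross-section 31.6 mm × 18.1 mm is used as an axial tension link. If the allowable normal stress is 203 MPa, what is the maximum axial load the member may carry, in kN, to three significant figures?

116 kN

A = 572 mm².
P_max = σ_allow · A = 203 · 572 = 116100 N = 116.1 kN.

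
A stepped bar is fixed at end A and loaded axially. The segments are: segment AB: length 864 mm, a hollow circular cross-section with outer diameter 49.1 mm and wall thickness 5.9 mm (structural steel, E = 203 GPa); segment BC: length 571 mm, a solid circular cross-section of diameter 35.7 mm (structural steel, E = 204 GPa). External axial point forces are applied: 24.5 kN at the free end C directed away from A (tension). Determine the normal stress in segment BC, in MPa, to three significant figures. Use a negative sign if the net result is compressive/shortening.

24.5 MPa

Internal axial forces (sectioning from the free end, tension +): N_BC = 24.5 kN, N_AB = 24.5 kN.
A_BC = 1001 mm².
σ_BC = N_BC/A_BC = 24500/1001 = 24.48 MPa.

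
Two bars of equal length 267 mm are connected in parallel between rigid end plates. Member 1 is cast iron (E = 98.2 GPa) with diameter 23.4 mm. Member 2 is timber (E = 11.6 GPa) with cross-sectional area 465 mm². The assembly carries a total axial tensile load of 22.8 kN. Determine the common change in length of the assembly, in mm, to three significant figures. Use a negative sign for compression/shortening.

0.128 mm

A_1 = 430.1 mm².
Equal strain + equilibrium ⇒ each member carries load in proportion to AE: A₁E₁ = 42230000 N, A₂E₂ = 5394000 N, ΣAE = 47630000 N.
δ = PL/ΣAE = 22800·267/47630000 = 0.1278 mm.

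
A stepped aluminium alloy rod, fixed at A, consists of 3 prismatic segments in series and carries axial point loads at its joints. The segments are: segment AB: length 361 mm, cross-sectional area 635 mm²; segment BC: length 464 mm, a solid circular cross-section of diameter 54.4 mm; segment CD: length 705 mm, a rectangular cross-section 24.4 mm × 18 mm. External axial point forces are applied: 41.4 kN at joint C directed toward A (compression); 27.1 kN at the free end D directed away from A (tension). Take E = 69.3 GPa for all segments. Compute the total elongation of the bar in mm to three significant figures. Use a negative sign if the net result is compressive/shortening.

0.469 mm

Internal axial forces (sectioning from the free end, tension +): N_CD = 27.1 kN, N_BC = -14.3 kN, N_AB = -14.3 kN.
A_BC = 2324 mm².
A_CD = 439.2 mm².
δ_AB = -14300·361/(635·69300) = -0.1173 mm
δ_BC = -14300·464/(2324·69300) = -0.04119 mm
δ_CD = 27100·705/(439.2·69300) = 0.6277 mm
δ = Σδ_i = 0.4692 mm.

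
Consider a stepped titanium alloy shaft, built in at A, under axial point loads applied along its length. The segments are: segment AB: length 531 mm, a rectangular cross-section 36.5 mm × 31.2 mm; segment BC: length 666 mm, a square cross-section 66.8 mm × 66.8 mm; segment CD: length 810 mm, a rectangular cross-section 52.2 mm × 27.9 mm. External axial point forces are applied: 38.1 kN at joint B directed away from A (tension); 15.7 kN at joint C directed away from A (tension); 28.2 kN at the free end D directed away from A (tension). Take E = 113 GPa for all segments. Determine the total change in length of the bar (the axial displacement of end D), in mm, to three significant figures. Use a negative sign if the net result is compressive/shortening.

Internal axial forces (sectioning from the free end, tension +): N_CD = 28.2 kN, N_BC = 43.9 kN, N_AB = 82 kN.
A_AB = 1139 mm².
A_BC = 4462 mm².
A_CD = 1456 mm².
δ_AB = 82000·531/(1139·113000) = 0.3384 mm
δ_BC = 43900·666/(4462·113000) = 0.05798 mm
δ_CD = 28200·810/(1456·113000) = 0.1388 mm
δ = Σδ_i = 0.5351 mm.

0.535 mm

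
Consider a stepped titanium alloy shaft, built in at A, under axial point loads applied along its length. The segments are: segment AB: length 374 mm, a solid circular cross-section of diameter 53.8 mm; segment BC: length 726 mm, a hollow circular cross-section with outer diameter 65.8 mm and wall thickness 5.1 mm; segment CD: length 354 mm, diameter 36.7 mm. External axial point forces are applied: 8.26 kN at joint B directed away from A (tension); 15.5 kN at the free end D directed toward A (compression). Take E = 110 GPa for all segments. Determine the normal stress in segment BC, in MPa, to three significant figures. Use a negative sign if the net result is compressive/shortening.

Internal axial forces (sectioning from the free end, tension +): N_CD = -15.5 kN, N_BC = -15.5 kN, N_AB = -7.24 kN.
A_BC = 972.5 mm².
σ_BC = N_BC/A_BC = -15500/972.5 = -15.94 MPa.

-15.9 MPa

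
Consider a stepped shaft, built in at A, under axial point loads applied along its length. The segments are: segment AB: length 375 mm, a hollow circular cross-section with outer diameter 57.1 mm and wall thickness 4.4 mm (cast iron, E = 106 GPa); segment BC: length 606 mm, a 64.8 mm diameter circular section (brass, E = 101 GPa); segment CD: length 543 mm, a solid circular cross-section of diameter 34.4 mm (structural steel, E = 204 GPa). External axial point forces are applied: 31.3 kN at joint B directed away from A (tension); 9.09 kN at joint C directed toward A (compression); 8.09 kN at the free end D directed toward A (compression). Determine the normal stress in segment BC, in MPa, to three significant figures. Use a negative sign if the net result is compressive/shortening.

Internal axial forces (sectioning from the free end, tension +): N_CD = -8.09 kN, N_BC = -17.18 kN, N_AB = 14.12 kN.
A_BC = 3298 mm².
σ_BC = N_BC/A_BC = -17180/3298 = -5.209 MPa.

-5.21 MPa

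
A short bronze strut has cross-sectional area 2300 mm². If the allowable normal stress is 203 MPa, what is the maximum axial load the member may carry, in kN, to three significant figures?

P_max = σ_allow · A = 203 · 2300 = 466900 N = 466.9 kN.

467 kN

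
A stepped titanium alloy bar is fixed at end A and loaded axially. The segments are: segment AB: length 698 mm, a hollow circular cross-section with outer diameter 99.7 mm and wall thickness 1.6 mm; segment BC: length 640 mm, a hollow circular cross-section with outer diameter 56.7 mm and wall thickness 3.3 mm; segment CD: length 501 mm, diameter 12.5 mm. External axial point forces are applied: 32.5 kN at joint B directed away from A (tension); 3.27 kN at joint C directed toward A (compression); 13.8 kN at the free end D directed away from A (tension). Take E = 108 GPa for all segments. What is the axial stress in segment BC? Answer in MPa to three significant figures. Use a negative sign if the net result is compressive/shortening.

19.0 MPa

Internal axial forces (sectioning from the free end, tension +): N_CD = 13.8 kN, N_BC = 10.53 kN, N_AB = 43.03 kN.
A_BC = 553.6 mm².
σ_BC = N_BC/A_BC = 10530/553.6 = 19.02 MPa.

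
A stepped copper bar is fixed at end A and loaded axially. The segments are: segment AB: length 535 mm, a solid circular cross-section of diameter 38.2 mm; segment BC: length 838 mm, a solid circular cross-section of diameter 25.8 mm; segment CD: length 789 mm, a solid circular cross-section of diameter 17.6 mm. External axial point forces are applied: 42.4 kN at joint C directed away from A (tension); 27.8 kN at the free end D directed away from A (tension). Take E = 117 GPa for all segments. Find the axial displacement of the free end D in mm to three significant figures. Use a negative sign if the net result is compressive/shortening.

2.01 mm

Internal axial forces (sectioning from the free end, tension +): N_CD = 27.8 kN, N_BC = 70.2 kN, N_AB = 70.2 kN.
A_AB = 1146 mm².
A_BC = 522.8 mm².
A_CD = 243.3 mm².
δ_AB = 70200·535/(1146·117000) = 0.2801 mm
δ_BC = 70200·838/(522.8·117000) = 0.9618 mm
δ_CD = 27800·789/(243.3·117000) = 0.7706 mm
δ = Σδ_i = 2.012 mm.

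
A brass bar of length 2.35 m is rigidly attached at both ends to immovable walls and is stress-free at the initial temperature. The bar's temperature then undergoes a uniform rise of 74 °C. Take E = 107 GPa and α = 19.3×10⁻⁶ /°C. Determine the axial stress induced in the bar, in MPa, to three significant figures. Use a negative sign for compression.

-153 MPa

Free thermal expansion αLΔT = 19.3e-6 · 2350 · 74 = 3.356 mm.
The walls impose strain ε = −(3.356)/2350 = -1.4282e-03; σ = Eε = 107000 · -1.4282e-03 = -152.8 MPa.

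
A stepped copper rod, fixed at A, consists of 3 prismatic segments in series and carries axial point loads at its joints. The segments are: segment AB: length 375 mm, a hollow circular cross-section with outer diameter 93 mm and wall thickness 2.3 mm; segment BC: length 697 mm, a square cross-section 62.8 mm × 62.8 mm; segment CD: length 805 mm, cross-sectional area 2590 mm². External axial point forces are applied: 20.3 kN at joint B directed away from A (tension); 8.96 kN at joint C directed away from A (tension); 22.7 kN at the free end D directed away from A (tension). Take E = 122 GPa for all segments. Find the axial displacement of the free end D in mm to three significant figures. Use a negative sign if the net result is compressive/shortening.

Internal axial forces (sectioning from the free end, tension +): N_CD = 22.7 kN, N_BC = 31.66 kN, N_AB = 51.96 kN.
A_AB = 655.4 mm².
A_BC = 3944 mm².
δ_AB = 51960·375/(655.4·122000) = 0.2437 mm
δ_BC = 31660·697/(3944·122000) = 0.04586 mm
δ_CD = 22700·805/(2590·122000) = 0.05783 mm
δ = Σδ_i = 0.3474 mm.

0.347 mm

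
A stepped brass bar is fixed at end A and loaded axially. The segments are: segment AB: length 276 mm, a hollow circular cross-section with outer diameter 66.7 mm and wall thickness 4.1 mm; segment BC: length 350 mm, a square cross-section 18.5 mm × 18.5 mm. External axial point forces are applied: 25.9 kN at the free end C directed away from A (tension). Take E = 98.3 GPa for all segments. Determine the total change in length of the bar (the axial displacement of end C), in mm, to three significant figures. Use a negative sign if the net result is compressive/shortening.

Internal axial forces (sectioning from the free end, tension +): N_BC = 25.9 kN, N_AB = 25.9 kN.
A_AB = 806.3 mm².
A_BC = 342.2 mm².
δ_AB = 25900·276/(806.3·98300) = 0.09019 mm
δ_BC = 25900·350/(342.2·98300) = 0.2694 mm
δ = Σδ_i = 0.3596 mm.

0.360 mm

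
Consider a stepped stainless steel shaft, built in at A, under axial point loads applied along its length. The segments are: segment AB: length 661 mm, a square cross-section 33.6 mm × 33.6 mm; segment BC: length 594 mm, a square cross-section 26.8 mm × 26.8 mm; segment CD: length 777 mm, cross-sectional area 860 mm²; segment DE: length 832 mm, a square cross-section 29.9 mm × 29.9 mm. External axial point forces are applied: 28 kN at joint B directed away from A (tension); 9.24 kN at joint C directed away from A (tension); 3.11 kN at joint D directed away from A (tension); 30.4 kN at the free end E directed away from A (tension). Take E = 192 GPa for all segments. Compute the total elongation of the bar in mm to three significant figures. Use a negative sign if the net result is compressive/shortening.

0.705 mm

Internal axial forces (sectioning from the free end, tension +): N_DE = 30.4 kN, N_CD = 33.51 kN, N_BC = 42.75 kN, N_AB = 70.75 kN.
A_AB = 1129 mm².
A_BC = 718.2 mm².
A_DE = 894 mm².
δ_AB = 70750·661/(1129·192000) = 0.2157 mm
δ_BC = 42750·594/(718.2·192000) = 0.1841 mm
δ_CD = 33510·777/(860·192000) = 0.1577 mm
δ_DE = 30400·832/(894·192000) = 0.1474 mm
δ = Σδ_i = 0.7049 mm.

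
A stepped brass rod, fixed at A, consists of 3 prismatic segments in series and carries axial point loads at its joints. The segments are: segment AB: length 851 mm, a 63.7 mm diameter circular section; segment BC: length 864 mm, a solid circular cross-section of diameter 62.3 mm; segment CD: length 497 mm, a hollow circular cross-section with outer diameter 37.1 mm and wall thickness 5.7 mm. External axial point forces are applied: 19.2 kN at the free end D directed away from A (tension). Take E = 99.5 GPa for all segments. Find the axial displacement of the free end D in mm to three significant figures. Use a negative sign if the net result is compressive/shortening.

0.277 mm

Internal axial forces (sectioning from the free end, tension +): N_CD = 19.2 kN, N_BC = 19.2 kN, N_AB = 19.2 kN.
A_AB = 3187 mm².
A_BC = 3048 mm².
A_CD = 562.3 mm².
δ_AB = 19200·851/(3187·99500) = 0.05153 mm
δ_BC = 19200·864/(3048·99500) = 0.05469 mm
δ_CD = 19200·497/(562.3·99500) = 0.1706 mm
δ = Σδ_i = 0.2768 mm.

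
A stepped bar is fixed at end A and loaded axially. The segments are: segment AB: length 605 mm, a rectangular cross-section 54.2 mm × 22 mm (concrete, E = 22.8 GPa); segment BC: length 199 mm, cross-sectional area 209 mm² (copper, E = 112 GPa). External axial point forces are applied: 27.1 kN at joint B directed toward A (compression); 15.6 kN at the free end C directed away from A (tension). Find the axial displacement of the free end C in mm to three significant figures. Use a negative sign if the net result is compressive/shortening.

-0.123 mm

Internal axial forces (sectioning from the free end, tension +): N_BC = 15.6 kN, N_AB = -11.5 kN.
A_AB = 1192 mm².
δ_AB = -11500·605/(1192·22800) = -0.2559 mm
δ_BC = 15600·199/(209·112000) = 0.1326 mm
δ = Σδ_i = -0.1233 mm.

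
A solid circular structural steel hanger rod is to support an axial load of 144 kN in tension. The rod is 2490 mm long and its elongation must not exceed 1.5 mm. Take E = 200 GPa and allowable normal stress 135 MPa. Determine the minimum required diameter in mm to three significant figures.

39.0 mm

Required area A ≥ P/σ_allow = 144000/135 = 1067 mm².
For a solid circular section, d ≥ √(4A/π) = 36.85 mm.
Elongation limit: A ≥ PL/(Eδ_allow) = 144000·2490/(200000·1.5) = 1195 mm² ⇒ d ≥ 39.01 mm.
The elongation limit governs.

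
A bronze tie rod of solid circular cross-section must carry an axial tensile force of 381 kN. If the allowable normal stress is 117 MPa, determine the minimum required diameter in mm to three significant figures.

64.4 mm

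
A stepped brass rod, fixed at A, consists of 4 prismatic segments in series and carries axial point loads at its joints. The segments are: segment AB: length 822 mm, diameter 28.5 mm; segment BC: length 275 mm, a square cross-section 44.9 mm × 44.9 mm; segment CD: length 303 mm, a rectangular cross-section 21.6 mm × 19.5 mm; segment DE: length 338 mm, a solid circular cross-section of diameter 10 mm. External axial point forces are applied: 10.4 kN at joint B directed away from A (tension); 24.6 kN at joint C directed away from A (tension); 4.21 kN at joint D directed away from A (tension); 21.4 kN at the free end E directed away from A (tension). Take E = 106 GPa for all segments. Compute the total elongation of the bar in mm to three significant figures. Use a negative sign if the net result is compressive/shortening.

1.84 mm

Internal axial forces (sectioning from the free end, tension +): N_DE = 21.4 kN, N_CD = 25.61 kN, N_BC = 50.21 kN, N_AB = 60.61 kN.
A_AB = 637.9 mm².
A_BC = 2016 mm².
A_CD = 421.2 mm².
A_DE = 78.54 mm².
δ_AB = 60610·822/(637.9·106000) = 0.7368 mm
δ_BC = 50210·275/(2016·106000) = 0.06461 mm
δ_CD = 25610·303/(421.2·106000) = 0.1738 mm
δ_DE = 21400·338/(78.54·106000) = 0.8688 mm
δ = Σδ_i = 1.844 mm.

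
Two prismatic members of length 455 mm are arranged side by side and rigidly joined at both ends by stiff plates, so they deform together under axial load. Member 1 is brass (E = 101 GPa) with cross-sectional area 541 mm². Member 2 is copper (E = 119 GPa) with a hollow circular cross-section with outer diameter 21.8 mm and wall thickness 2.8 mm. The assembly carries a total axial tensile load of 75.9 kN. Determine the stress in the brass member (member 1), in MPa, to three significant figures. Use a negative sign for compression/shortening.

103 MPa

A_2 = 167.1 mm².
Equal strain + equilibrium ⇒ each member carries load in proportion to AE: A₁E₁ = 54640000 N, A₂E₂ = 19890000 N, ΣAE = 74530000 N.
σ₁ = P·E₁/ΣAE = 75900·101000/74530000 = 102.9 MPa.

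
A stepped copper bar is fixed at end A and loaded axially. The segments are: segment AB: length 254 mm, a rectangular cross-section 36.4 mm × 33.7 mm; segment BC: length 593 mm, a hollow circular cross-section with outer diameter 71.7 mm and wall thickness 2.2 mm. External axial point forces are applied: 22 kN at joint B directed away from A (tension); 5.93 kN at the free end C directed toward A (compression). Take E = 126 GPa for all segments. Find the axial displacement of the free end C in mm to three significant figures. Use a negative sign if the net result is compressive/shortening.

-0.0317 mm

Internal axial forces (sectioning from the free end, tension +): N_BC = -5.93 kN, N_AB = 16.07 kN.
A_AB = 1227 mm².
A_BC = 480.3 mm².
δ_AB = 16070·254/(1227·126000) = 0.02641 mm
δ_BC = -5930·593/(480.3·126000) = -0.0581 mm
δ = Σδ_i = -0.03169 mm.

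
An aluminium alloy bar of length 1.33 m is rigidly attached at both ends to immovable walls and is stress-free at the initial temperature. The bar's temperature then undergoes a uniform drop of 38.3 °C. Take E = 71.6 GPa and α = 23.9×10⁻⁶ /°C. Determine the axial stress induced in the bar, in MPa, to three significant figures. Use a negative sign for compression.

65.5 MPa

Free thermal expansion αLΔT = 23.9e-6 · 1330 · -38.3 = -1.217 mm.
The walls impose strain ε = −(-1.217)/1330 = 9.1537e-04; σ = Eε = 71600 · 9.1537e-04 = 65.54 MPa.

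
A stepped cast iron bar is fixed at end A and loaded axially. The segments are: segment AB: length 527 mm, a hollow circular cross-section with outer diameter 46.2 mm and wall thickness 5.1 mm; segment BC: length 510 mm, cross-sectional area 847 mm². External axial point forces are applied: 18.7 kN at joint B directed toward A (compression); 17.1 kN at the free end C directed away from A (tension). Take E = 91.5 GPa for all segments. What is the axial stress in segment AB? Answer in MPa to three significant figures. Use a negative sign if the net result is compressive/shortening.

Internal axial forces (sectioning from the free end, tension +): N_BC = 17.1 kN, N_AB = -1.6 kN.
A_AB = 658.5 mm².
σ_AB = N_AB/A_AB = -1600/658.5 = -2.43 MPa.

-2.43 MPa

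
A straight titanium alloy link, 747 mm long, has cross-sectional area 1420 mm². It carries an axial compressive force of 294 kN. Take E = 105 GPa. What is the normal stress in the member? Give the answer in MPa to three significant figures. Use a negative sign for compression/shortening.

σ = N/A = -294000/1420 = -207 MPa.

-207 MPa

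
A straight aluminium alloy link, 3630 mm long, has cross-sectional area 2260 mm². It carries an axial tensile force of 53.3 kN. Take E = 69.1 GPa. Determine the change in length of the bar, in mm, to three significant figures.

1.24 mm

δ_mech = NL/(AE) = 53300·3630/(2260·69100) = 1.239 mm.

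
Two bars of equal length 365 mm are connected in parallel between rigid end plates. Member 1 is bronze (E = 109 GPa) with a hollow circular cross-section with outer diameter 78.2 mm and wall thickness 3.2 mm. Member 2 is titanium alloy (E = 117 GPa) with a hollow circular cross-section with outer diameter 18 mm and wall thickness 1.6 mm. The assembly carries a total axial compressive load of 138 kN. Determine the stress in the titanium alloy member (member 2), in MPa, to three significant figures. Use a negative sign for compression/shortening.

-176 MPa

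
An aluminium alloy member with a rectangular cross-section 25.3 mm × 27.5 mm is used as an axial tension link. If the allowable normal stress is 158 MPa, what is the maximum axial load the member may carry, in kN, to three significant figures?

A = 695.8 mm².
P_max = σ_allow · A = 158 · 695.8 = 109900 N = 109.9 kN.

110 kN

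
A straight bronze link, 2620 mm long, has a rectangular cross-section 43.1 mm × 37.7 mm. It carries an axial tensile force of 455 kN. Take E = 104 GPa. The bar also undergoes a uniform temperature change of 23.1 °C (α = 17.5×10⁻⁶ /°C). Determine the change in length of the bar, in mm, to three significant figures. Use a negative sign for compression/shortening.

8.11 mm

A = 1625 mm².
δ_mech = NL/(AE) = 455000·2620/(1625·104000) = 7.054 mm.
δ_thermal = αLΔT = 17.5e-6·2620·23.1 = 1.059 mm.
δ = δ_mech + δ_thermal = 8.114 mm.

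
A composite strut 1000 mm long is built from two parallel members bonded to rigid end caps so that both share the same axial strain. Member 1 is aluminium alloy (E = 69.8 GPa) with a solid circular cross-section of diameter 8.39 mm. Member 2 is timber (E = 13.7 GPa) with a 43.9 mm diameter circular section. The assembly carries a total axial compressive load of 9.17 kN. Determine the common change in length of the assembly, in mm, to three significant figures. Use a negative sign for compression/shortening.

-0.373 mm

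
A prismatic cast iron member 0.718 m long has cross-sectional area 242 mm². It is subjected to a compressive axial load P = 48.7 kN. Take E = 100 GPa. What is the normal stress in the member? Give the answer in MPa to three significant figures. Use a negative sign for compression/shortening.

σ = N/A = -48700/242 = -201.2 MPa.

-201 MPa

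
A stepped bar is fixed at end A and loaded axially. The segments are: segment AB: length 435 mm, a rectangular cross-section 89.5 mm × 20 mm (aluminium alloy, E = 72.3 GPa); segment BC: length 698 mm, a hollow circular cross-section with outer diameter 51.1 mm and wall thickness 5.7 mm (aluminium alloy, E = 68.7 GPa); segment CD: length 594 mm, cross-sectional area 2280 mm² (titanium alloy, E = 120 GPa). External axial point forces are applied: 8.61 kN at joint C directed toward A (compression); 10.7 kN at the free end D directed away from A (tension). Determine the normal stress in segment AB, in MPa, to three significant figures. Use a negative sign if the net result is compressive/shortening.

Internal axial forces (sectioning from the free end, tension +): N_CD = 10.7 kN, N_BC = 2.09 kN, N_AB = 2.09 kN.
A_AB = 1790 mm².
σ_AB = N_AB/A_AB = 2090/1790 = 1.168 MPa.

1.17 MPa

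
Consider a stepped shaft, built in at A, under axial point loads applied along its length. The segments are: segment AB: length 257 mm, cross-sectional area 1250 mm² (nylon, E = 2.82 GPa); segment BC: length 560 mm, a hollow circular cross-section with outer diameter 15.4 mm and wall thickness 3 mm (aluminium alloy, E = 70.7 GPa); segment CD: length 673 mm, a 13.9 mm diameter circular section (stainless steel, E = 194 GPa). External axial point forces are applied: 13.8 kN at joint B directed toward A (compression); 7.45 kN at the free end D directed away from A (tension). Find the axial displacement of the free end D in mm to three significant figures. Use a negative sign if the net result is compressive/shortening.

0.212 mm

Internal axial forces (sectioning from the free end, tension +): N_CD = 7.45 kN, N_BC = 7.45 kN, N_AB = -6.35 kN.
A_BC = 116.9 mm².
A_CD = 151.7 mm².
δ_AB = -6350·257/(1250·2820) = -0.463 mm
δ_BC = 7450·560/(116.9·70700) = 0.5049 mm
δ_CD = 7450·673/(151.7·194000) = 0.1703 mm
δ = Σδ_i = 0.2123 mm.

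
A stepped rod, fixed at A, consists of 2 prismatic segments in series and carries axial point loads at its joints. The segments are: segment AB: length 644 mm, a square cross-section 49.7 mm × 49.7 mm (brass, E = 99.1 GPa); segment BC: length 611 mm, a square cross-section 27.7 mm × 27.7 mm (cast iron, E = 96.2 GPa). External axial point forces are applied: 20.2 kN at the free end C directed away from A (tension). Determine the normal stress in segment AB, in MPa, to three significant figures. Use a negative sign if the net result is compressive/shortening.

Internal axial forces (sectioning from the free end, tension +): N_BC = 20.2 kN, N_AB = 20.2 kN.
A_AB = 2470 mm².
σ_AB = N_AB/A_AB = 20200/2470 = 8.178 MPa.

8.18 MPa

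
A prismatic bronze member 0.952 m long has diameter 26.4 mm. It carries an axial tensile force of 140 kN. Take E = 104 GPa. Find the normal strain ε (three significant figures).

0.00246

A = 547.4 mm².
σ = N/A = 255.8 MPa; ε = σ/E = 255.8/104000 = 2.459e-03.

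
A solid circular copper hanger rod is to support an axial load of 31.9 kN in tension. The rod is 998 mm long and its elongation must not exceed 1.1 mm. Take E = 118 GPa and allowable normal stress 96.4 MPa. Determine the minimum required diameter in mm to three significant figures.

20.5 mm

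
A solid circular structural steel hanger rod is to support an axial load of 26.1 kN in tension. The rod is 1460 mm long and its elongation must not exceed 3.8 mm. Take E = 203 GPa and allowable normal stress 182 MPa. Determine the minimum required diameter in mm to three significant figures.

Required area A ≥ P/σ_allow = 26100/182 = 143.4 mm².
For a solid circular section, d ≥ √(4A/π) = 13.51 mm.
Elongation limit: A ≥ PL/(Eδ_allow) = 26100·1460/(203000·3.8) = 49.4 mm² ⇒ d ≥ 7.931 mm.
The stress limit governs.

13.5 mm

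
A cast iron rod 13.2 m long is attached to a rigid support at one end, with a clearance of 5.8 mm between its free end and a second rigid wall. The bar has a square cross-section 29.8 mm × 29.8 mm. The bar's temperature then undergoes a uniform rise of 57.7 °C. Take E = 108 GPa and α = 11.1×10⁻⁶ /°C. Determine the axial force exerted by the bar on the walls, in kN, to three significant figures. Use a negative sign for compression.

Free thermal expansion αLΔT = 11.1e-6 · 13200 · 57.7 = 8.454 mm.
The walls engage after the gap closes; constrained expansion = 8.454 − 5.8 = 2.654 mm.
The walls impose strain ε = −(2.654)/13200 = -2.0108e-04; σ = Eε = 108000 · -2.0108e-04 = -21.72 MPa.
Wall reaction R = σ·A = -21.72·888 = -19280 N = -19.28 kN.

-19.3 kN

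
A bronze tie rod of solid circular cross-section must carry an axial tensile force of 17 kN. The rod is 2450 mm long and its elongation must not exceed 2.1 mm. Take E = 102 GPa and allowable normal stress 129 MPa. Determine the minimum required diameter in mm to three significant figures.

15.7 mm

Required area A ≥ P/σ_allow = 17000/129 = 131.8 mm².
For a solid circular section, d ≥ √(4A/π) = 12.95 mm.
Elongation limit: A ≥ PL/(Eδ_allow) = 17000·2450/(102000·2.1) = 194.4 mm² ⇒ d ≥ 15.73 mm.
The elongation limit governs.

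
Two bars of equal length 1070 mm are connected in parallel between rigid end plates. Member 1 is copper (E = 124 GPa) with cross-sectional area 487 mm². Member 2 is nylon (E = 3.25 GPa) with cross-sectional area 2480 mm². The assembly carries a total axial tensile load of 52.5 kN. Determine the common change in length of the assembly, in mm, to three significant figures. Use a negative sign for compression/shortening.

Equal strain + equilibrium ⇒ each member carries load in proportion to AE: A₁E₁ = 60390000 N, A₂E₂ = 8060000 N, ΣAE = 68450000 N.
δ = PL/ΣAE = 52500·1070/68450000 = 0.8207 mm.

0.821 mm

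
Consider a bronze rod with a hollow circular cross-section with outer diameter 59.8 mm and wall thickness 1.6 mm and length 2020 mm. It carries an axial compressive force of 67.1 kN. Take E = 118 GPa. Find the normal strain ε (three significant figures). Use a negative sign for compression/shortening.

-0.00194

A = 292.5 mm².
σ = N/A = -229.4 MPa; ε = σ/E = -229.4/118000 = -1.944e-03.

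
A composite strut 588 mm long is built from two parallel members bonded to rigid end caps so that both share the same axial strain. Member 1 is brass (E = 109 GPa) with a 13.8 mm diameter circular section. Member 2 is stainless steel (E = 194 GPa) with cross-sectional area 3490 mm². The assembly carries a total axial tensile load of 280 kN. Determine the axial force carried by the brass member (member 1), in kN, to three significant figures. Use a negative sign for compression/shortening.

A_1 = 149.6 mm².
Equal strain + equilibrium ⇒ each member carries load in proportion to AE: A₁E₁ = 16300000 N, A₂E₂ = 677100000 N, ΣAE = 693400000 N.
F₁ = P·A₁E₁/ΣAE = 280000·16300000/693400000 = 6584 N.

6.58 kN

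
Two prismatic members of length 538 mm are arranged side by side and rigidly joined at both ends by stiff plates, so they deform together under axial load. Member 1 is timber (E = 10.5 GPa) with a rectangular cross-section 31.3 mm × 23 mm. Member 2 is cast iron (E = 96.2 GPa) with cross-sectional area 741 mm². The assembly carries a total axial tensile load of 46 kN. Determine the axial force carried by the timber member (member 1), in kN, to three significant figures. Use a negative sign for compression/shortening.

4.41 kN

A_1 = 719.9 mm².
Equal strain + equilibrium ⇒ each member carries load in proportion to AE: A₁E₁ = 7559000 N, A₂E₂ = 71280000 N, ΣAE = 78840000 N.
F₁ = P·A₁E₁/ΣAE = 46000·7559000/78840000 = 4410 N.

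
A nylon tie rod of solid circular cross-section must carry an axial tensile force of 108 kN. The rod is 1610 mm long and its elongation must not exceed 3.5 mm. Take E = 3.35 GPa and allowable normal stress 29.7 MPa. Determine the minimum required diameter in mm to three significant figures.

137 mm

Required area A ≥ P/σ_allow = 108000/29.7 = 3636 mm².
For a solid circular section, d ≥ √(4A/π) = 68.04 mm.
Elongation limit: A ≥ PL/(Eδ_allow) = 108000·1610/(3350·3.5) = 14830 mm² ⇒ d ≥ 137.4 mm.
The elongation limit governs.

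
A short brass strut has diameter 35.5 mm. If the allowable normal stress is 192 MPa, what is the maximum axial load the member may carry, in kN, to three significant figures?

190 kN

A = 989.8 mm².
P_max = σ_allow · A = 192 · 989.8 = 190000 N = 190 kN.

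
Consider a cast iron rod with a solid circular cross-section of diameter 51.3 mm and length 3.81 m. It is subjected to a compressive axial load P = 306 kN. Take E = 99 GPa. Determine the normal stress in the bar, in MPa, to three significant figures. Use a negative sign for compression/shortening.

A = 2067 mm².
σ = N/A = -306000/2067 = -148 MPa.

-148 MPa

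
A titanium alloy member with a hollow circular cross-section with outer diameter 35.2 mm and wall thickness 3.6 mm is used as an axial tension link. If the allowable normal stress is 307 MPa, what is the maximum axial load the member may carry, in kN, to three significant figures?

A = 357.4 mm².
P_max = σ_allow · A = 307 · 357.4 = 109700 N = 109.7 kN.

110 kN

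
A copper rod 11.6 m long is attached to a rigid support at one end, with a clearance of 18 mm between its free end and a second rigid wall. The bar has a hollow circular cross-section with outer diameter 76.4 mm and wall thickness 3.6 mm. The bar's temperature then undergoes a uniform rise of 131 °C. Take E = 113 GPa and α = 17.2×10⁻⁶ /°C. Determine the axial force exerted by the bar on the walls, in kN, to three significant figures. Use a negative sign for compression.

-65.3 kN

Free thermal expansion αLΔT = 17.2e-6 · 11600 · 131 = 26.14 mm.
The walls engage after the gap closes; constrained expansion = 26.14 − 18 = 8.137 mm.
The walls impose strain ε = −(8.137)/11600 = -7.0148e-04; σ = Eε = 113000 · -7.0148e-04 = -79.27 MPa.
Wall reaction R = σ·A = -79.27·823.3 = -65260 N = -65.26 kN.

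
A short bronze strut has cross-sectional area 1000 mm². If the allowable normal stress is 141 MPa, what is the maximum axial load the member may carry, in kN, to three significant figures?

141 kN

P_max = σ_allow · A = 141 · 1000 = 141000 N = 141 kN.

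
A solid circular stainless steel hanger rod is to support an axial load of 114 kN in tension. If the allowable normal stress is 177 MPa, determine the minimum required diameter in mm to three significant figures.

Required area A ≥ P/σ_allow = 114000/177 = 644.1 mm².
For a solid circular section, d ≥ √(4A/π) = 28.64 mm.

28.6 mm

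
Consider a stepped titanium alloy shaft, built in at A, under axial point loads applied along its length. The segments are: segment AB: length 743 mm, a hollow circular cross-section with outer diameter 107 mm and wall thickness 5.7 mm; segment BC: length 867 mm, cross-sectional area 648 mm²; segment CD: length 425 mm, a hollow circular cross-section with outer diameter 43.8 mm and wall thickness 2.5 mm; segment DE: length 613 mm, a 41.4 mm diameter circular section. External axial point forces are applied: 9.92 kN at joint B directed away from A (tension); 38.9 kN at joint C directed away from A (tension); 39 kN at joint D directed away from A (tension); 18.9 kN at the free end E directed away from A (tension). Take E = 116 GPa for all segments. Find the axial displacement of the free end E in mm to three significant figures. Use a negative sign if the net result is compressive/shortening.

Internal axial forces (sectioning from the free end, tension +): N_DE = 18.9 kN, N_CD = 57.9 kN, N_BC = 96.8 kN, N_AB = 106.7 kN.
A_AB = 1814 mm².
A_CD = 324.4 mm².
A_DE = 1346 mm².
δ_AB = 106700·743/(1814·116000) = 0.3768 mm
δ_BC = 96800·867/(648·116000) = 1.117 mm
δ_CD = 57900·425/(324.4·116000) = 0.654 mm
δ_DE = 18900·613/(1346·116000) = 0.07419 mm
δ = Σδ_i = 2.222 mm.

2.22 mm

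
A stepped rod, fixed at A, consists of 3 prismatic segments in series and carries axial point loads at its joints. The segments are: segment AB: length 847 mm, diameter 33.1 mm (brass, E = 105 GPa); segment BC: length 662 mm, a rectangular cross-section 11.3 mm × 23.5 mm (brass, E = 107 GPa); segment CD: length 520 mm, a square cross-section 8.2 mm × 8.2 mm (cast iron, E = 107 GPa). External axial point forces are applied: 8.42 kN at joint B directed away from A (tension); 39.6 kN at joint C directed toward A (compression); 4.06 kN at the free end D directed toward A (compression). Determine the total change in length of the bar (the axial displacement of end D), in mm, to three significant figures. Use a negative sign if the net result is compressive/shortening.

-1.64 mm

Internal axial forces (sectioning from the free end, tension +): N_CD = -4.06 kN, N_BC = -43.66 kN, N_AB = -35.24 kN.
A_AB = 860.5 mm².
A_BC = 265.6 mm².
A_CD = 67.24 mm².
δ_AB = -35240·847/(860.5·105000) = -0.3304 mm
δ_BC = -43660·662/(265.6·107000) = -1.017 mm
δ_CD = -4060·520/(67.24·107000) = -0.2934 mm
δ = Σδ_i = -1.641 mm.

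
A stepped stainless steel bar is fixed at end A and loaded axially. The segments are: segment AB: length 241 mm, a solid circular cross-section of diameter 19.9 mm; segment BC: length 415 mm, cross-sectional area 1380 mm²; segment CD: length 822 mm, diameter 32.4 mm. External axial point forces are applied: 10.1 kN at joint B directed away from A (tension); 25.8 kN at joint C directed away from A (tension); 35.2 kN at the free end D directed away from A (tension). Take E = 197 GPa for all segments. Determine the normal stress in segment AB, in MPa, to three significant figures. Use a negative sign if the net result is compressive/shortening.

229 MPa

Internal axial forces (sectioning from the free end, tension +): N_CD = 35.2 kN, N_BC = 61 kN, N_AB = 71.1 kN.
A_AB = 311 mm².
σ_AB = N_AB/A_AB = 71100/311 = 228.6 MPa.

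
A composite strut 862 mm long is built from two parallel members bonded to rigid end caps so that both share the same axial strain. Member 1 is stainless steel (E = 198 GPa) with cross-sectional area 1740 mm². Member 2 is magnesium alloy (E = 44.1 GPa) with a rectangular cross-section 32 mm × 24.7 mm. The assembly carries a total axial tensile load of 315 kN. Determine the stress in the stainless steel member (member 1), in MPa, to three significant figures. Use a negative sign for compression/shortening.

164 MPa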